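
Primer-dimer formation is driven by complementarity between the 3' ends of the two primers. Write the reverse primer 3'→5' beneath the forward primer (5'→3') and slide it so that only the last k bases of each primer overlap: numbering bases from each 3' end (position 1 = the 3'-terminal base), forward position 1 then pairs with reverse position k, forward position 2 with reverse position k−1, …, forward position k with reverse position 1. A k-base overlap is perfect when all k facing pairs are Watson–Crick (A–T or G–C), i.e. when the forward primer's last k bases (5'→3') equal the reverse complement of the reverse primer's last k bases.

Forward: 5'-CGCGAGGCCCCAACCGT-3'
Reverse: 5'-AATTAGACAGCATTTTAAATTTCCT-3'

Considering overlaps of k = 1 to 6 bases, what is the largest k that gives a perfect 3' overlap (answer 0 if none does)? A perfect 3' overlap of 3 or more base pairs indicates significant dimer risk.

Last 6 bases (5'→3') — forward …AACCGT, reverse …TTTCCT.
Reverse complement of the reverse primer's last 6 bases: AGGAAA; its first k bases are the reverse complement of the reverse primer's last k bases, so a perfect k-base overlap needs the forward primer's last k bases to equal them.
Comparing (forward last k vs required): k=1: T vs A ✗; k=2: GT vs AG ✗; k=3: CGT vs AGG ✗; k=4: CCGT vs AGGA ✗; k=5: ACCGT vs AGGAA ✗; k=6: AACCGT vs AGGAAA ✗.
No overlap length from 1 to 6 is perfect, so the longest perfect 3' overlap is 0.

Longest perfect overlap: 0 complementary base pairs; below the dimer-risk threshold (threshold 3).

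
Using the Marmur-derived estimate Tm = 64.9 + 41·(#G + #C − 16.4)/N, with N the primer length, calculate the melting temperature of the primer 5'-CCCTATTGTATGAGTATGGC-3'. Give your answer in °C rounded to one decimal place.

Base counts: A=4, T=7, G=5, C=4; G+C = 9, N = 20.
Tm = 64.9 + 41·(9 − 16.4)/20 = 64.9 + -303.40/20 = 49.7°C.

49.7°C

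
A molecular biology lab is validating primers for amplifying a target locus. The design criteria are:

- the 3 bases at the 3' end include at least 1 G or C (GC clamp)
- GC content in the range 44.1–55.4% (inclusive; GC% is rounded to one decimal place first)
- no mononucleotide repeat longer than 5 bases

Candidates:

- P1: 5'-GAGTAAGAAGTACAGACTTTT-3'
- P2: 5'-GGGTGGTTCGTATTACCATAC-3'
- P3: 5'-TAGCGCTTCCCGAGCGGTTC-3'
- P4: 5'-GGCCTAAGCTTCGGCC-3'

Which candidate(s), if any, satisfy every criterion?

P2 only.

P1 (21 nt, A=8 T=6 G=5 C=2): 3' end TTT has 0 G/C, need ≥1 ✗; GC 7/21 = 33.3%, outside 44.1–55.4% ✗; longest run = 4 ✓ — fails.
P2 (21 nt, A=4 T=7 G=6 C=4): 3' end TAC has 1 G/C ✓; GC 10/21 = 47.6% ✓; longest run = 3 ✓ — passes.
P3 (20 nt, A=2 T=5 G=6 C=7): 3' end TTC has 1 G/C ✓; GC 13/20 = 65.0%, outside 44.1–55.4% ✗; longest run = 3 ✓ — fails.
P4 (16 nt, A=2 T=3 G=5 C=6): 3' end GCC has 3 G/C ✓; GC 11/16 = 68.8%, outside 44.1–55.4% ✗; longest run = 2 ✓ — fails.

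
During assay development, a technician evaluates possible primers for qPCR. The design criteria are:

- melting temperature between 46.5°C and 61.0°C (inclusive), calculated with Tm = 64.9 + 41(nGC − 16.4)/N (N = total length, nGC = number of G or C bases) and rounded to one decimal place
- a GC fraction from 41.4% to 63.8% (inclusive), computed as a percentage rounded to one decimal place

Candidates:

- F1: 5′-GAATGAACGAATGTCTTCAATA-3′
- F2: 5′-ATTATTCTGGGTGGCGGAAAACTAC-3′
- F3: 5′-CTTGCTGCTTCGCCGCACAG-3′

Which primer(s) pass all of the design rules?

F1 (22 nt, A=9 T=6 G=4 C=3): Tm = 64.9 + 41·(7 − 16.4)/22 = 47.4°C ✓; GC 7/22 = 31.8%, outside 41.4–63.8% ✗ — fails.
F2 (25 nt, A=7 T=7 G=7 C=4): Tm = 64.9 + 41·(11 − 16.4)/25 = 56.0°C ✓; GC 11/25 = 44.0% ✓ — passes.
F3 (20 nt, A=2 T=5 G=5 C=8): Tm = 64.9 + 41·(13 − 16.4)/20 = 57.9°C ✓; GC 13/20 = 65.0%, outside 41.4–63.8% ✗ — fails.

F2 only.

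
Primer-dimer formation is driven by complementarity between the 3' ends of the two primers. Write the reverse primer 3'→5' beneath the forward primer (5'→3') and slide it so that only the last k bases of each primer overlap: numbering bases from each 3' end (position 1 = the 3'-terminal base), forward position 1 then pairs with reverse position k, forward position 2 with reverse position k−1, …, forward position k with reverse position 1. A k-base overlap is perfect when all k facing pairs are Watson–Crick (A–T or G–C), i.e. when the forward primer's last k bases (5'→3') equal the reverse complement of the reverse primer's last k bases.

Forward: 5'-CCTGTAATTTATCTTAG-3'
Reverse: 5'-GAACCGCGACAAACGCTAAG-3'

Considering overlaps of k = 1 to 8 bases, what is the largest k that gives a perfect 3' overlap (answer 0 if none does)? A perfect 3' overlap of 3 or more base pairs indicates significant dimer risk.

Last 8 bases (5'→3') — forward …TATCTTAG, reverse …ACGCTAAG.
Reverse complement of the reverse primer's last 8 bases: CTTAGCGT; its first k bases are the reverse complement of the reverse primer's last k bases, so a perfect k-base overlap needs the forward primer's last k bases to equal them.
Comparing (forward last k vs required): k=1: G vs C ✗; k=2: AG vs CT ✗; k=3: TAG vs CTT ✗; k=4: TTAG vs CTTA ✗; k=5: CTTAG vs CTTAG ✓; k=6: TCTTAG vs CTTAGC ✗; k=7: ATCTTAG vs CTTAGCG ✗; k=8: TATCTTAG vs CTTAGCGT ✗.
Only k = 5 is perfect, so the longest perfect 3' overlap is 5.

Longest perfect overlap: 5 complementary base pairs; significant dimer risk (threshold 3).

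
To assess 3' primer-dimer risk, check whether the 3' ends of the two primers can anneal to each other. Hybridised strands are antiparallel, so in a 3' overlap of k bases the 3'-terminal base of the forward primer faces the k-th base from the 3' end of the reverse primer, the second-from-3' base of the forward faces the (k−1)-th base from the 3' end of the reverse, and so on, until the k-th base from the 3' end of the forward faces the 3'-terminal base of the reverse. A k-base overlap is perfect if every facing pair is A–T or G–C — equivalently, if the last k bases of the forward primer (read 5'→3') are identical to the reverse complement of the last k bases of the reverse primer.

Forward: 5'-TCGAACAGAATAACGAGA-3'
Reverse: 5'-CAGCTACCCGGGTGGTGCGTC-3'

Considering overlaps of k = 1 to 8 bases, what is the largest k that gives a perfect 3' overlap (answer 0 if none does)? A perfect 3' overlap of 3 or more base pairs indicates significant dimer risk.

Last 8 bases (5'→3') — forward …TAACGAGA, reverse …GGTGCGTC.
Reverse complement of the reverse primer's last 8 bases: GACGCACC; its first k bases are the reverse complement of the reverse primer's last k bases, so a perfect k-base overlap needs the forward primer's last k bases to equal them.
Comparing (forward last k vs required): k=1: A vs G ✗; k=2: GA vs GA ✓; k=3: AGA vs GAC ✗; k=4: GAGA vs GACG ✗; k=5: CGAGA vs GACGC ✗; k=6: ACGAGA vs GACGCA ✗; k=7: AACGAGA vs GACGCAC ✗; k=8: TAACGAGA vs GACGCACC ✗.
Only k = 2 is perfect, so the longest perfect 3' overlap is 2.

Longest perfect overlap: 2 complementary base pairs; below the dimer-risk threshold (threshold 3).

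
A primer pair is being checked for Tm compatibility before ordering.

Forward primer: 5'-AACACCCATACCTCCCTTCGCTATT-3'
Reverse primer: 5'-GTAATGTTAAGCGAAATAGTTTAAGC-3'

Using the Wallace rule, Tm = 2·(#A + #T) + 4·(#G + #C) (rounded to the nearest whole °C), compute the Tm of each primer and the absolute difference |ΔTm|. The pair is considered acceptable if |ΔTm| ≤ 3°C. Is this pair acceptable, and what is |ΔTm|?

Forward: A=6 T=7 G=1 C=11 → Tm = 2·13 + 4·12 = 74°C.
Reverse: A=10 T=8 G=6 C=2 → Tm = 2·18 + 4·8 = 68°C.
|ΔTm| = |74 − 68| = 6°C, > 3°C.

|ΔTm| = 6°C; the pair is not acceptable.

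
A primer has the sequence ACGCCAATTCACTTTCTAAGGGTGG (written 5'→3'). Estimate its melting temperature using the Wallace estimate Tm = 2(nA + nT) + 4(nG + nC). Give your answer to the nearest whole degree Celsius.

Base counts: A=6, T=7, G=6, C=6 (length 25).
Tm = 2·(6+7) + 4·(6+6) = 2·13 + 4·12 = 26 + 48 = 74°C.

74°C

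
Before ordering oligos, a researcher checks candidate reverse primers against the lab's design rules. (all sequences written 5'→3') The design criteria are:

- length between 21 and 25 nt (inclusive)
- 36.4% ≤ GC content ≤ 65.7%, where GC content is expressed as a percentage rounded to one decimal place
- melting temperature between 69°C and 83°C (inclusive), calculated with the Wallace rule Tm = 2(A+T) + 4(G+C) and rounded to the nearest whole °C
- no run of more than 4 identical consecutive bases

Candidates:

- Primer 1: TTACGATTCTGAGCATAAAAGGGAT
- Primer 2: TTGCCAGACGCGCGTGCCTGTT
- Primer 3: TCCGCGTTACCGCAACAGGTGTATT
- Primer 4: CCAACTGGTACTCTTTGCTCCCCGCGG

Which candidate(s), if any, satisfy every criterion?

Primer 2 and Primer 3.

Primer 1 (25 nt, A=9 T=7 G=6 C=3): length 25 ✓; GC 9/25 = 36.0%, outside 36.4–65.7% ✗; Tm = 2·16 + 4·9 = 68°C, outside 69–83°C ✗; longest run = 4 ✓ — fails.
Primer 2 (22 nt, A=2 T=6 G=7 C=7): length 22 ✓; GC 14/22 = 63.6% ✓; Tm = 2·8 + 4·14 = 72°C ✓; longest run = 2 ✓ — passes.
Primer 3 (25 nt, A=5 T=7 G=6 C=7): length 25 ✓; GC 13/25 = 52.0% ✓; Tm = 2·12 + 4·13 = 76°C ✓; longest run = 2 ✓ — passes.
Primer 4 (27 nt, A=3 T=7 G=6 C=11): length 27, outside 21–25 ✗; GC 17/27 = 63.0% ✓; Tm = 2·10 + 4·17 = 88°C, outside 69–83°C ✗; longest run = 4 ✓ — fails.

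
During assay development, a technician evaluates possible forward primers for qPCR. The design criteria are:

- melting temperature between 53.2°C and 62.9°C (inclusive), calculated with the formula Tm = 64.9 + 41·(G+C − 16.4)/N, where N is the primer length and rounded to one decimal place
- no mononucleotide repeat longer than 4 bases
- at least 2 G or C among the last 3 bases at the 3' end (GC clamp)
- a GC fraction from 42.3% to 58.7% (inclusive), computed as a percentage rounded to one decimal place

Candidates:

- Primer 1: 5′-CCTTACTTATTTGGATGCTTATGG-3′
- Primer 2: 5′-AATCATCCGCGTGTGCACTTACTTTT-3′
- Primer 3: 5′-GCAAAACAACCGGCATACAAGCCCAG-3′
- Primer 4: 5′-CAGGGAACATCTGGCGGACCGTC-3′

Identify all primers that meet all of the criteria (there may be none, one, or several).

Primer 3 only.

Primer 1 (24 nt, A=4 T=11 G=5 C=4): Tm = 64.9 + 41·(9 − 16.4)/24 = 52.3°C, outside 53.2–62.9°C ✗; longest run = 3 ✓; 3' end TGG has 2 G/C ✓; GC 9/24 = 37.5%, outside 42.3–58.7% ✗ — fails.
Primer 2 (26 nt, A=5 T=10 G=4 C=7): Tm = 64.9 + 41·(11 − 16.4)/26 = 56.4°C ✓; longest run = 4 ✓; 3' end TTT has 0 G/C, need ≥2 ✗; GC 11/26 = 42.3% ✓ — fails.
Primer 3 (26 nt, A=11 T=1 G=5 C=9): Tm = 64.9 + 41·(14 − 16.4)/26 = 61.1°C ✓; longest run = 4 ✓; 3' end CAG has 2 G/C ✓; GC 14/26 = 53.8% ✓ — passes.
Primer 4 (23 nt, A=5 T=3 G=8 C=7): Tm = 64.9 + 41·(15 − 16.4)/23 = 62.4°C ✓; longest run = 3 ✓; 3' end GTC has 2 G/C ✓; GC 15/23 = 65.2%, outside 42.3–58.7% ✗ — fails.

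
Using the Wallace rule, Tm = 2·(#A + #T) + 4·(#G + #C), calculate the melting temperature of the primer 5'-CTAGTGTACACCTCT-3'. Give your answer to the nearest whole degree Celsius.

44°C

Base counts: A=3, T=5, G=2, C=5 (length 15).
Tm = 2·(3+5) + 4·(2+5) = 2·8 + 4·7 = 16 + 28 = 44°C.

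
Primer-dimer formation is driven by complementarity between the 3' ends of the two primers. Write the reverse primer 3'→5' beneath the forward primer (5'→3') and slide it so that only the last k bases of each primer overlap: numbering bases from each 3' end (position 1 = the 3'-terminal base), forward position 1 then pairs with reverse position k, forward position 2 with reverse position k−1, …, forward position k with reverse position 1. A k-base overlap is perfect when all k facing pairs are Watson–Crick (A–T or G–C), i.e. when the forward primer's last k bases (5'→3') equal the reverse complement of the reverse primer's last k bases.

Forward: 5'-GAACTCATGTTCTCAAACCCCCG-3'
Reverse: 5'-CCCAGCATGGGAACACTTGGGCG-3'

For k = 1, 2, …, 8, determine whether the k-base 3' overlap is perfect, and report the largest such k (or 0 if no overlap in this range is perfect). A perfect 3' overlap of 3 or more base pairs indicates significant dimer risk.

Longest perfect overlap: 2 complementary base pairs; below the dimer-risk threshold (threshold 3).

Last 8 bases (5'→3') — forward …AACCCCCG, reverse …CTTGGGCG.
Reverse complement of the reverse primer's last 8 bases: CGCCCAAG; its first k bases are the reverse complement of the reverse primer's last k bases, so a perfect k-base overlap needs the forward primer's last k bases to equal them.
Comparing (forward last k vs required): k=1: G vs C ✗; k=2: CG vs CG ✓; k=3: CCG vs CGC ✗; k=4: CCCG vs CGCC ✗; k=5: CCCCG vs CGCCC ✗; k=6: CCCCCG vs CGCCCA ✗; k=7: ACCCCCG vs CGCCCAA ✗; k=8: AACCCCCG vs CGCCCAAG ✗.
Only k = 2 is perfect, so the longest perfect 3' overlap is 2.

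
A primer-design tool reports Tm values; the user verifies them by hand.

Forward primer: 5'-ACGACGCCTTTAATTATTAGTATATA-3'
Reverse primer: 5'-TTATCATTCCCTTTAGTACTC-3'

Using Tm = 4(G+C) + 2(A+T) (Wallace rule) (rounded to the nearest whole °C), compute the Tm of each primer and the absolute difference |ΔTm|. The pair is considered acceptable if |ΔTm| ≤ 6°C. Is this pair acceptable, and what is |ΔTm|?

Forward: A=9 T=10 G=3 C=4 → Tm = 2·19 + 4·7 = 66°C.
Reverse: A=4 T=10 G=1 C=6 → Tm = 2·14 + 4·7 = 56°C.
|ΔTm| = |66 − 56| = 10°C, > 6°C.

|ΔTm| = 10°C; the pair is not acceptable.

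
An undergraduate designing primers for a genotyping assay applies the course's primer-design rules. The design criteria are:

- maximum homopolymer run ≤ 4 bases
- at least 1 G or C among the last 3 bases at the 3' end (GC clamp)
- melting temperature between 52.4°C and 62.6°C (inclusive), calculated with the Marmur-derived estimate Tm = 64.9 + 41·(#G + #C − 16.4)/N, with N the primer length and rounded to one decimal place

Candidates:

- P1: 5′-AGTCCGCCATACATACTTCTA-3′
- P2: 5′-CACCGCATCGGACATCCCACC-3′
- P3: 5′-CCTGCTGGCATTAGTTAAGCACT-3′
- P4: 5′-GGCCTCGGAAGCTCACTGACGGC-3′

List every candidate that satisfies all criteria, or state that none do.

P2 and P3.

P1 (21 nt, A=6 T=6 G=2 C=7): longest run = 2 ✓; 3' end CTA has 1 G/C ✓; Tm = 64.9 + 41·(9 − 16.4)/21 = 50.5°C, outside 52.4–62.6°C ✗ — fails.
P2 (21 nt, A=5 T=2 G=3 C=11): longest run = 3 ✓; 3' end ACC has 2 G/C ✓; Tm = 64.9 + 41·(14 − 16.4)/21 = 60.2°C ✓ — passes.
P3 (23 nt, A=5 T=7 G=5 C=6): longest run = 2 ✓; 3' end ACT has 1 G/C ✓; Tm = 64.9 + 41·(11 − 16.4)/23 = 55.3°C ✓ — passes.
P4 (23 nt, A=4 T=3 G=8 C=8): longest run = 2 ✓; 3' end GGC has 3 G/C ✓; Tm = 64.9 + 41·(16 − 16.4)/23 = 64.2°C, outside 52.4–62.6°C ✗ — fails.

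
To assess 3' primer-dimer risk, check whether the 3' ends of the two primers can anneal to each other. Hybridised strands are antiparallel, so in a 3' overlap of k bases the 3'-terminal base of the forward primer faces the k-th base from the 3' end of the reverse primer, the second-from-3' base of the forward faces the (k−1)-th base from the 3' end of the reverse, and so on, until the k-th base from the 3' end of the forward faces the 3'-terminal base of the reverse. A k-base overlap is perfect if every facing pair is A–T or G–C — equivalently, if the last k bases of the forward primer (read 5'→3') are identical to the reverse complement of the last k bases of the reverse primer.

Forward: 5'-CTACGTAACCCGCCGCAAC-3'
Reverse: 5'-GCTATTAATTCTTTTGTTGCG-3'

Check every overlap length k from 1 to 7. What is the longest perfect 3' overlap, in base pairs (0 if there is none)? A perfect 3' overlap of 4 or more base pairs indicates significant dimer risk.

Last 7 bases (5'→3') — forward …CCGCAAC, reverse …TGTTGCG.
Reverse complement of the reverse primer's last 7 bases: CGCAACA; its first k bases are the reverse complement of the reverse primer's last k bases, so a perfect k-base overlap needs the forward primer's last k bases to equal them.
Comparing (forward last k vs required): k=1: C vs C ✓; k=2: AC vs CG ✗; k=3: AAC vs CGC ✗; k=4: CAAC vs CGCA ✗; k=5: GCAAC vs CGCAA ✗; k=6: CGCAAC vs CGCAAC ✓; k=7: CCGCAAC vs CGCAACA ✗.
Perfect overlaps at k = 1, 6; the largest is 6.

Longest perfect overlap: 6 complementary base pairs; significant dimer risk (threshold 4).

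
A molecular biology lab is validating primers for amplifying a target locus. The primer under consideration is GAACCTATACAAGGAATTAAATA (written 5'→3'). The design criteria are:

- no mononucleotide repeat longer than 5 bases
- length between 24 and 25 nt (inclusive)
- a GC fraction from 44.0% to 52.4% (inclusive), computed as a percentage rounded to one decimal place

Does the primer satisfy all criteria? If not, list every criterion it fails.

Fails: length, GC content.

Base counts: A=12, T=5, G=3, C=3 (length 23).
homopolymer run: longest run = 3 ✓
length: length 23, outside 24–25 ✗
GC content: GC 6/23 = 26.1%, outside 44.0–52.4% ✗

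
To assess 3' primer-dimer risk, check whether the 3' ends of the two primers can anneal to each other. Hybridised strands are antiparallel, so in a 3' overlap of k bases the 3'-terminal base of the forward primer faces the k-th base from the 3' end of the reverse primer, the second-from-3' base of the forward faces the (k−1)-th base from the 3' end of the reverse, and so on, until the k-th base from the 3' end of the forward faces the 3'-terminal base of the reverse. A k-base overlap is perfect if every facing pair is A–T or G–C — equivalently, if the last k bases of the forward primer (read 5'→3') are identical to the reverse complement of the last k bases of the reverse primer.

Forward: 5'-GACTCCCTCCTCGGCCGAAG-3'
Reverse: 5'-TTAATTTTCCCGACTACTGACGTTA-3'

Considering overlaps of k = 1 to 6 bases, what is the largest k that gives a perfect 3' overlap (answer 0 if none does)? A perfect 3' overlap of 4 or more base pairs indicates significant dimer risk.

Longest perfect overlap: 0 complementary base pairs; below the dimer-risk threshold (threshold 4).

Last 6 bases (5'→3') — forward …CCGAAG, reverse …ACGTTA.
Reverse complement of the reverse primer's last 6 bases: TAACGT; its first k bases are the reverse complement of the reverse primer's last k bases, so a perfect k-base overlap needs the forward primer's last k bases to equal them.
Comparing (forward last k vs required): k=1: G vs T ✗; k=2: AG vs TA ✗; k=3: AAG vs TAA ✗; k=4: GAAG vs TAAC ✗; k=5: CGAAG vs TAACG ✗; k=6: CCGAAG vs TAACGT ✗.
No overlap length from 1 to 6 is perfect, so the longest perfect 3' overlap is 0.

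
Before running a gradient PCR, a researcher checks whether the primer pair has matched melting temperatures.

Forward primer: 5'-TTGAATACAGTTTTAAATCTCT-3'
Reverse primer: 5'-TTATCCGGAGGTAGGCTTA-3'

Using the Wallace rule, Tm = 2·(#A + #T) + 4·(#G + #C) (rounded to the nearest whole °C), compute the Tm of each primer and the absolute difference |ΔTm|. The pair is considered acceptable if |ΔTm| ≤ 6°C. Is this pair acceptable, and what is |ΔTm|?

|ΔTm| = 2°C; the pair is acceptable.

Forward: A=7 T=10 G=2 C=3 → Tm = 2·17 + 4·5 = 54°C.
Reverse: A=4 T=6 G=6 C=3 → Tm = 2·10 + 4·9 = 56°C.
|ΔTm| = |54 − 56| = 2°C, ≤ 6°C.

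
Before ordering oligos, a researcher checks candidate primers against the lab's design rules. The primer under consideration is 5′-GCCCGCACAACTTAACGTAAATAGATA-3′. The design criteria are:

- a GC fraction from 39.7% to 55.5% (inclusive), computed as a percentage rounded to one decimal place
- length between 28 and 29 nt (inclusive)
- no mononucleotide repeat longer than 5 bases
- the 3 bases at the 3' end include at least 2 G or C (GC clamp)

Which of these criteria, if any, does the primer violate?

Fails: length, GC clamp.

Base counts: A=11, T=5, G=4, C=7 (length 27).
GC content: GC 11/27 = 40.7% ✓
length: length 27, outside 28–29 ✗
homopolymer run: longest run = 3 ✓
GC clamp: 3' end ATA has 0 G/C, need ≥2 ✗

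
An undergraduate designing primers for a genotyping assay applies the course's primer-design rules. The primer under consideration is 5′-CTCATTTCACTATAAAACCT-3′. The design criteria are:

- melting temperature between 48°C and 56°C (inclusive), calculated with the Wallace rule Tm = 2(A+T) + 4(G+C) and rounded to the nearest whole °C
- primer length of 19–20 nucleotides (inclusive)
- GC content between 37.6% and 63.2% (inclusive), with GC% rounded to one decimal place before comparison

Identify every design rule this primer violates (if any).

Base counts: A=7, T=7, G=0, C=6 (length 20).
Tm: Tm = 2·14 + 4·6 = 52°C ✓
length: length 20 ✓
GC content: GC 6/20 = 30.0%, outside 37.6–63.2% ✗

Fails: GC content.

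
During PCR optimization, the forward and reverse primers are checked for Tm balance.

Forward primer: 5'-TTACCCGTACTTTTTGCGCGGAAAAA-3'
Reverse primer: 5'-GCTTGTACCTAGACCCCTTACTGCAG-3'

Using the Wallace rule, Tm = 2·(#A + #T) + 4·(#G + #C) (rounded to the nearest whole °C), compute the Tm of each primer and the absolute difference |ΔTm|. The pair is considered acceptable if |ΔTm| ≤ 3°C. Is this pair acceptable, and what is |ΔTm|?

|ΔTm| = 6°C; the pair is not acceptable.

Forward: A=7 T=8 G=5 C=6 → Tm = 2·15 + 4·11 = 74°C.
Reverse: A=5 T=7 G=5 C=9 → Tm = 2·12 + 4·14 = 80°C.
|ΔTm| = |74 − 80| = 6°C, > 3°C.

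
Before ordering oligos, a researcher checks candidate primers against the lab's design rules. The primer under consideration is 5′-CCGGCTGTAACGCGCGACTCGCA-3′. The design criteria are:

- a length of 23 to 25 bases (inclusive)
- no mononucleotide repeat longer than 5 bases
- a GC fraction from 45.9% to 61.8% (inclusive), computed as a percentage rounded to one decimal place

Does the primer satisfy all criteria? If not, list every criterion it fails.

Fails: GC content.

Base counts: A=4, T=3, G=7, C=9 (length 23).
length: length 23 ✓
homopolymer run: longest run = 2 ✓
GC content: GC 16/23 = 69.6%, outside 45.9–61.8% ✗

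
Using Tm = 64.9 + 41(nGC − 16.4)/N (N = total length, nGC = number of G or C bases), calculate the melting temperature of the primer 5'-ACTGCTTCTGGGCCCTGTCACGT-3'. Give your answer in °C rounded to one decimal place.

Base counts: A=2, T=7, G=6, C=8; G+C = 14, N = 23.
Tm = 64.9 + 41·(14 − 16.4)/23 = 64.9 + -98.40/23 = 60.6°C.

60.6°C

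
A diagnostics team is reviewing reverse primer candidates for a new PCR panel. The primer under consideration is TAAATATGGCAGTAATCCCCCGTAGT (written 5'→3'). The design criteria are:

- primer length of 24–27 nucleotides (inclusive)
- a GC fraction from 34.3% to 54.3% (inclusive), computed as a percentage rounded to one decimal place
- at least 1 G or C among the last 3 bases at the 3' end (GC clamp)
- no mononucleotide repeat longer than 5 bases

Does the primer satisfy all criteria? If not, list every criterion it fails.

Meets all criteria.

Base counts: A=8, T=7, G=5, C=6 (length 26).
length: length 26 ✓
GC content: GC 11/26 = 42.3% ✓
GC clamp: 3' end AGT has 1 G/C ✓
homopolymer run: longest run = 5 ✓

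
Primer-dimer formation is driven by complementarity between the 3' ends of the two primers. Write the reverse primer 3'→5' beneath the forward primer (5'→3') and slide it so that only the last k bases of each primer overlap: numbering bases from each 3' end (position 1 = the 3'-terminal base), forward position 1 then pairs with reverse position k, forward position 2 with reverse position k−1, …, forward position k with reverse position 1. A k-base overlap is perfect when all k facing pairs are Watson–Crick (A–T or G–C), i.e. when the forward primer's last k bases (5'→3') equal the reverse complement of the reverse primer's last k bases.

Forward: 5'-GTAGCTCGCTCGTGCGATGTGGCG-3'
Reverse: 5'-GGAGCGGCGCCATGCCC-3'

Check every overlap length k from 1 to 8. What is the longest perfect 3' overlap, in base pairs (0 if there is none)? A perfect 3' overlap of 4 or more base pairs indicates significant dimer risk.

Longest perfect overlap: 1 complementary base pair; below the dimer-risk threshold (threshold 4).

Last 8 bases (5'→3') — forward …ATGTGGCG, reverse …CCATGCCC.
Reverse complement of the reverse primer's last 8 bases: GGGCATGG; its first k bases are the reverse complement of the reverse primer's last k bases, so a perfect k-base overlap needs the forward primer's last k bases to equal them.
Comparing (forward last k vs required): k=1: G vs G ✓; k=2: CG vs GG ✗; k=3: GCG vs GGG ✗; k=4: GGCG vs GGGC ✗; k=5: TGGCG vs GGGCA ✗; k=6: GTGGCG vs GGGCAT ✗; k=7: TGTGGCG vs GGGCATG ✗; k=8: ATGTGGCG vs GGGCATGG ✗.
Only k = 1 is perfect, so the longest perfect 3' overlap is 1.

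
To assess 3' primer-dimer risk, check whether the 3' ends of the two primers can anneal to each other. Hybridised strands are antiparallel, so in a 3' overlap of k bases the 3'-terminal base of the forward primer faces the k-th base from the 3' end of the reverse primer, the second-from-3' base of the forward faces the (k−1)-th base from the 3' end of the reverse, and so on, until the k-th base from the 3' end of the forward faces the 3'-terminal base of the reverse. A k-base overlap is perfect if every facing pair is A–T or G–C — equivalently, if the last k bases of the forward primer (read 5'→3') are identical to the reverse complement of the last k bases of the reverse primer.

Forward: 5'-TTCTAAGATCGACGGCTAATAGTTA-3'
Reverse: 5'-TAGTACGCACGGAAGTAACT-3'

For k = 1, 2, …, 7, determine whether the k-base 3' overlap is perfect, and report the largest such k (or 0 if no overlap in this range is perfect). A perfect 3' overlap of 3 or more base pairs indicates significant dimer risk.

Longest perfect overlap: 5 complementary base pairs; significant dimer risk (threshold 3).

Last 7 bases (5'→3') — forward …ATAGTTA, reverse …AGTAACT.
Reverse complement of the reverse primer's last 7 bases: AGTTACT; its first k bases are the reverse complement of the reverse primer's last k bases, so a perfect k-base overlap needs the forward primer's last k bases to equal them.
Comparing (forward last k vs required): k=1: A vs A ✓; k=2: TA vs AG ✗; k=3: TTA vs AGT ✗; k=4: GTTA vs AGTT ✗; k=5: AGTTA vs AGTTA ✓; k=6: TAGTTA vs AGTTAC ✗; k=7: ATAGTTA vs AGTTACT ✗.
Perfect overlaps at k = 1, 5; the largest is 5.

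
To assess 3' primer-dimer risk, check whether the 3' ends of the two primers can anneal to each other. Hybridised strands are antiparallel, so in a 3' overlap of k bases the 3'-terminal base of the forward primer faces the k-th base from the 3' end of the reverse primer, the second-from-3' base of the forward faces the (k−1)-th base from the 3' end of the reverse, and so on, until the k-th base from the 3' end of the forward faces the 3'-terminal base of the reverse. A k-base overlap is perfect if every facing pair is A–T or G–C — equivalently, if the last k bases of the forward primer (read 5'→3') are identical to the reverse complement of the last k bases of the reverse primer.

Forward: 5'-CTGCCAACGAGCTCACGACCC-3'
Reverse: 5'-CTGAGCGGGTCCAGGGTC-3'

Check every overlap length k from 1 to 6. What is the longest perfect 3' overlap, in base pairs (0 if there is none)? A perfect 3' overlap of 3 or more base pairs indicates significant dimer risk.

Last 6 bases (5'→3') — forward …CGACCC, reverse …AGGGTC.
Reverse complement of the reverse primer's last 6 bases: GACCCT; its first k bases are the reverse complement of the reverse primer's last k bases, so a perfect k-base overlap needs the forward primer's last k bases to equal them.
Comparing (forward last k vs required): k=1: C vs G ✗; k=2: CC vs GA ✗; k=3: CCC vs GAC ✗; k=4: ACCC vs GACC ✗; k=5: GACCC vs GACCC ✓; k=6: CGACCC vs GACCCT ✗.
Only k = 5 is perfect, so the longest perfect 3' overlap is 5.

Longest perfect overlap: 5 complementary base pairs; significant dimer risk (threshold 3).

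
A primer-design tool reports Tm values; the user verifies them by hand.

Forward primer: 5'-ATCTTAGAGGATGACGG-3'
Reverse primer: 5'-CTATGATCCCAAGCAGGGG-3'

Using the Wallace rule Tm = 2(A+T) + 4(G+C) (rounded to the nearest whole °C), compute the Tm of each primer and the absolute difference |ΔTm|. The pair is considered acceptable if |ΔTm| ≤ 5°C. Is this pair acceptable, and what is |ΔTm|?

|ΔTm| = 10°C; the pair is not acceptable.

Forward: A=5 T=4 G=6 C=2 → Tm = 2·9 + 4·8 = 50°C.
Reverse: A=5 T=3 G=6 C=5 → Tm = 2·8 + 4·11 = 60°C.
|ΔTm| = |50 − 60| = 10°C, > 5°C.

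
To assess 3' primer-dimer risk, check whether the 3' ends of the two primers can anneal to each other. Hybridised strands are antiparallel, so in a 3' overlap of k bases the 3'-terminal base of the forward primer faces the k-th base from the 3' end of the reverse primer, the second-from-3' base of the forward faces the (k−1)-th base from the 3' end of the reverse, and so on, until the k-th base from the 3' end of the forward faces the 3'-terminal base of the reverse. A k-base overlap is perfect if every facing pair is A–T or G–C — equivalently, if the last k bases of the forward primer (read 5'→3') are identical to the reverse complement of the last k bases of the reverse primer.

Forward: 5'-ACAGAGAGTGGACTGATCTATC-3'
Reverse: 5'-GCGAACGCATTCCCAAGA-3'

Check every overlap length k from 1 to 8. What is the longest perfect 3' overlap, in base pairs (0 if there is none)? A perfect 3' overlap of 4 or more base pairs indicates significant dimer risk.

Longest perfect overlap: 2 complementary base pairs; below the dimer-risk threshold (threshold 4).

Last 8 bases (5'→3') — forward …GATCTATC, reverse …TCCCAAGA.
Reverse complement of the reverse primer's last 8 bases: TCTTGGGA; its first k bases are the reverse complement of the reverse primer's last k bases, so a perfect k-base overlap needs the forward primer's last k bases to equal them.
Comparing (forward last k vs required): k=1: C vs T ✗; k=2: TC vs TC ✓; k=3: ATC vs TCT ✗; k=4: TATC vs TCTT ✗; k=5: CTATC vs TCTTG ✗; k=6: TCTATC vs TCTTGG ✗; k=7: ATCTATC vs TCTTGGG ✗; k=8: GATCTATC vs TCTTGGGA ✗.
Only k = 2 is perfect, so the longest perfect 3' overlap is 2.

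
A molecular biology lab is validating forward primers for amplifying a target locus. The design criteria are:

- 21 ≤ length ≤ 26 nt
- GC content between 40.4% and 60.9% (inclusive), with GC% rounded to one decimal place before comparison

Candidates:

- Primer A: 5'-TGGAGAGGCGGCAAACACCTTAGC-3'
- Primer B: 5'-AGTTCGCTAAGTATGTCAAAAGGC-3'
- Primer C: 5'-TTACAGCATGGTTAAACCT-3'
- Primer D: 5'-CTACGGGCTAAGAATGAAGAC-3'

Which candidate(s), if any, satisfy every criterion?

Primer A, Primer B and Primer D.

Primer A (24 nt, A=7 T=3 G=8 C=6): length 24 ✓; GC 14/24 = 58.3% ✓ — passes.
Primer B (24 nt, A=8 T=6 G=6 C=4): length 24 ✓; GC 10/24 = 41.7% ✓ — passes.
Primer C (19 nt, A=6 T=6 G=3 C=4): length 19, outside 21–26 ✗; GC 7/19 = 36.8%, outside 40.4–60.9% ✗ — fails.
Primer D (21 nt, A=8 T=3 G=6 C=4): length 21 ✓; GC 10/21 = 47.6% ✓ — passes.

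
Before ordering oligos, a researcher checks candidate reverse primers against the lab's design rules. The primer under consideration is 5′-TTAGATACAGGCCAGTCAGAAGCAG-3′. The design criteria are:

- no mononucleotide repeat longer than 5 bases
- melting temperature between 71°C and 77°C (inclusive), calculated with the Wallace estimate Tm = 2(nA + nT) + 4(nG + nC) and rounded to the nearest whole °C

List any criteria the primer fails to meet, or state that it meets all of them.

Meets all criteria.

Base counts: A=9, T=4, G=7, C=5 (length 25).
homopolymer run: longest run = 2 ✓
Tm: Tm = 2·13 + 4·12 = 74°C ✓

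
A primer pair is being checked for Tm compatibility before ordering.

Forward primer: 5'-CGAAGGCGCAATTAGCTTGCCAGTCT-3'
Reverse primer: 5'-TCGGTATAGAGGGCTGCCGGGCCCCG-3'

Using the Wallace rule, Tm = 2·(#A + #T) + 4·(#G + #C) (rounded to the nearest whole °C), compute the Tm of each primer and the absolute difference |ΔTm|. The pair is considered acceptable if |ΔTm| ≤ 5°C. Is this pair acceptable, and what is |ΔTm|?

|ΔTm| = 10°C; the pair is not acceptable.

Forward: A=6 T=6 G=7 C=7 → Tm = 2·12 + 4·14 = 80°C.
Reverse: A=3 T=4 G=11 C=8 → Tm = 2·7 + 4·19 = 90°C.
|ΔTm| = |80 − 90| = 10°C, > 5°C.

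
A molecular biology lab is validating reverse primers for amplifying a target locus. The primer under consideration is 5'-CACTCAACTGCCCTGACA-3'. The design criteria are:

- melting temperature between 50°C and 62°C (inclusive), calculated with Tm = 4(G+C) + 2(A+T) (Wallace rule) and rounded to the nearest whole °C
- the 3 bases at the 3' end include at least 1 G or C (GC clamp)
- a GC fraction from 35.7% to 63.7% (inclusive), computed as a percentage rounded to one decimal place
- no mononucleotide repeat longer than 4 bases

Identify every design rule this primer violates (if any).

Meets all criteria.

Base counts: A=5, T=3, G=2, C=8 (length 18).
Tm: Tm = 2·8 + 4·10 = 56°C ✓
GC clamp: 3' end ACA has 1 G/C ✓
GC content: GC 10/18 = 55.6% ✓
homopolymer run: longest run = 3 ✓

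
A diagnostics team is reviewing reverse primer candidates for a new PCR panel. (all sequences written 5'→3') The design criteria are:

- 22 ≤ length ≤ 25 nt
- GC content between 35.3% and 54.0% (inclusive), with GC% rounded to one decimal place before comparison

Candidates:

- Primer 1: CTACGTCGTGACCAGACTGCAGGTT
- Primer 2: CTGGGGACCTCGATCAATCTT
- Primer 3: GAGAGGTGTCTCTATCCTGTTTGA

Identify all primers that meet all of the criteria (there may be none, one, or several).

Primer 1 (25 nt, A=5 T=6 G=7 C=7): length 25 ✓; GC 14/25 = 56.0%, outside 35.3–54.0% ✗ — fails.
Primer 2 (21 nt, A=4 T=6 G=5 C=6): length 21, outside 22–25 ✗; GC 11/21 = 52.4% ✓ — fails.
Primer 3 (24 nt, A=4 T=9 G=7 C=4): length 24 ✓; GC 11/24 = 45.8% ✓ — passes.

Primer 3 only.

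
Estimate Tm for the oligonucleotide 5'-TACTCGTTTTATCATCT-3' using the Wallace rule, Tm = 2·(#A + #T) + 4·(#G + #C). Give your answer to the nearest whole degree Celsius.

Base counts: A=3, T=9, G=1, C=4 (length 17).
Tm = 2·(3+9) + 4·(1+4) = 2·12 + 4·5 = 24 + 20 = 44°C.

44°C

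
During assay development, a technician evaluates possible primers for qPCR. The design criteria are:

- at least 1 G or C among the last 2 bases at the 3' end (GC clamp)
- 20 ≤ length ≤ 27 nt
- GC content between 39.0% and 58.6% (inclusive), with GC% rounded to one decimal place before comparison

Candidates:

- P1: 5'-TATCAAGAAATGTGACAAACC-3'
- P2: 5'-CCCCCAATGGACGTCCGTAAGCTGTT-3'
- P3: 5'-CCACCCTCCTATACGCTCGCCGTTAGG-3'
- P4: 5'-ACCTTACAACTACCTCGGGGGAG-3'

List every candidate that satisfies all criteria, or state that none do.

P1 (21 nt, A=10 T=4 G=3 C=4): 3' end CC has 2 G/C ✓; length 21 ✓; GC 7/21 = 33.3%, outside 39.0–58.6% ✗ — fails.
P2 (26 nt, A=5 T=6 G=6 C=9): 3' end TT has 0 G/C, need ≥1 ✗; length 26 ✓; GC 15/26 = 57.7% ✓ — fails.
P3 (27 nt, A=4 T=6 G=5 C=12): 3' end GG has 2 G/C ✓; length 27 ✓; GC 17/27 = 63.0%, outside 39.0–58.6% ✗ — fails.
P4 (23 nt, A=6 T=4 G=6 C=7): 3' end AG has 1 G/C ✓; length 23 ✓; GC 13/23 = 56.5% ✓ — passes.

P4 only.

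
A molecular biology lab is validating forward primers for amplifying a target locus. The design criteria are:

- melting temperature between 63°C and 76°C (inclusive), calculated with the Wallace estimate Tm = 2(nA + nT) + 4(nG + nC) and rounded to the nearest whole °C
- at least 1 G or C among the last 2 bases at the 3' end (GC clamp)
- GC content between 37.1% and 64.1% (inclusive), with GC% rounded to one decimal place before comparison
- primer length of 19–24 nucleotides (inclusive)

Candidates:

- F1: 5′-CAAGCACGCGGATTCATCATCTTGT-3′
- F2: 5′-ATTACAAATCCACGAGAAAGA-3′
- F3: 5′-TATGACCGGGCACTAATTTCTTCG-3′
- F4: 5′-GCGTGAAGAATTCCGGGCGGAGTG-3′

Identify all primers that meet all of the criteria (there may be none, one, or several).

F1 (25 nt, A=6 T=7 G=5 C=7): Tm = 2·13 + 4·12 = 74°C ✓; 3' end GT has 1 G/C ✓; GC 12/25 = 48.0% ✓; length 25, outside 19–24 ✗ — fails.
F2 (21 nt, A=11 T=3 G=3 C=4): Tm = 2·14 + 4·7 = 56°C, outside 63–76°C ✗; 3' end GA has 1 G/C ✓; GC 7/21 = 33.3%, outside 37.1–64.1% ✗; length 21 ✓ — fails.
F3 (24 nt, A=5 T=8 G=5 C=6): Tm = 2·13 + 4·11 = 70°C ✓; 3' end CG has 2 G/C ✓; GC 11/24 = 45.8% ✓; length 24 ✓ — passes.
F4 (24 nt, A=5 T=4 G=11 C=4): Tm = 2·9 + 4·15 = 78°C, outside 63–76°C ✗; 3' end TG has 1 G/C ✓; GC 15/24 = 62.5% ✓; length 24 ✓ — fails.

F3 only.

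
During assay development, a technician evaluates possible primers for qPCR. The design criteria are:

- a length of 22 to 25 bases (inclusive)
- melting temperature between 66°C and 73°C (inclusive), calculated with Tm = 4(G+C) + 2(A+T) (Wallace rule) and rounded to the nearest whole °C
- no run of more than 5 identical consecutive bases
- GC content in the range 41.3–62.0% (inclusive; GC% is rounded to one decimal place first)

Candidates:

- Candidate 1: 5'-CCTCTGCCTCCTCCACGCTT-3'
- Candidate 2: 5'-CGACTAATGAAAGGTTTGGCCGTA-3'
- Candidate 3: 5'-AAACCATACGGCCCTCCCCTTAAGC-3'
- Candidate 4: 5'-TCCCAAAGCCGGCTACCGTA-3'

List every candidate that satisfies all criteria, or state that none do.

Candidate 2 only.

Candidate 1 (20 nt, A=1 T=6 G=2 C=11): length 20, outside 22–25 ✗; Tm = 2·7 + 4·13 = 66°C ✓; longest run = 2 ✓; GC 13/20 = 65.0%, outside 41.3–62.0% ✗ — fails.
Candidate 2 (24 nt, A=7 T=6 G=7 C=4): length 24 ✓; Tm = 2·13 + 4·11 = 70°C ✓; longest run = 3 ✓; GC 11/24 = 45.8% ✓ — passes.
Candidate 3 (25 nt, A=7 T=4 G=3 C=11): length 25 ✓; Tm = 2·11 + 4·14 = 78°C, outside 66–73°C ✗; longest run = 4 ✓; GC 14/25 = 56.0% ✓ — fails.
Candidate 4 (20 nt, A=5 T=3 G=4 C=8): length 20, outside 22–25 ✗; Tm = 2·8 + 4·12 = 64°C, outside 66–73°C ✗; longest run = 3 ✓; GC 12/20 = 60.0% ✓ — fails.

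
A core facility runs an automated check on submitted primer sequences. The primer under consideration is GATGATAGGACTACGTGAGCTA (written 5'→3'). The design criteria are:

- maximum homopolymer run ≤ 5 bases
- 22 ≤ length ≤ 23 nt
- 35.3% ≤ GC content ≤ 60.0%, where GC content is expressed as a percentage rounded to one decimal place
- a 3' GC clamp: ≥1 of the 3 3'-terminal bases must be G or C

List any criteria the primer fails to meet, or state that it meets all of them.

Meets all criteria.

Base counts: A=7, T=5, G=7, C=3 (length 22).
homopolymer run: longest run = 2 ✓
length: length 22 ✓
GC content: GC 10/22 = 45.5% ✓
GC clamp: 3' end CTA has 1 G/C ✓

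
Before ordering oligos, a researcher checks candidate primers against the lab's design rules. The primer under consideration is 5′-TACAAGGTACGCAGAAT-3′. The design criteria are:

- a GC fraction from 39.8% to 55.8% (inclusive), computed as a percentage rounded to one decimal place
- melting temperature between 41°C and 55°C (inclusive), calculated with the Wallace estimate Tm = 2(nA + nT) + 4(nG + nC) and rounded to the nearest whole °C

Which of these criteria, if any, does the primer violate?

Base counts: A=7, T=3, G=4, C=3 (length 17).
GC content: GC 7/17 = 41.2% ✓
Tm: Tm = 2·10 + 4·7 = 48°C ✓

Meets all criteria.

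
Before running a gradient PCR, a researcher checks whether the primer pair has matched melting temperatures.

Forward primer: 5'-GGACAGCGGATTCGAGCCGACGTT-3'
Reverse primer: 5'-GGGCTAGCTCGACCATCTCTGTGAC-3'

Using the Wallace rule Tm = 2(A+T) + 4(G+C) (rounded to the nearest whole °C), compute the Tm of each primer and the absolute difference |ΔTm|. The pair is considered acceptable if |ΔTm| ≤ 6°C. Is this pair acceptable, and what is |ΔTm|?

|ΔTm| = 2°C; the pair is acceptable.

Forward: A=5 T=4 G=9 C=6 → Tm = 2·9 + 4·15 = 78°C.
Reverse: A=4 T=6 G=7 C=8 → Tm = 2·10 + 4·15 = 80°C.
|ΔTm| = |78 − 80| = 2°C, ≤ 6°C.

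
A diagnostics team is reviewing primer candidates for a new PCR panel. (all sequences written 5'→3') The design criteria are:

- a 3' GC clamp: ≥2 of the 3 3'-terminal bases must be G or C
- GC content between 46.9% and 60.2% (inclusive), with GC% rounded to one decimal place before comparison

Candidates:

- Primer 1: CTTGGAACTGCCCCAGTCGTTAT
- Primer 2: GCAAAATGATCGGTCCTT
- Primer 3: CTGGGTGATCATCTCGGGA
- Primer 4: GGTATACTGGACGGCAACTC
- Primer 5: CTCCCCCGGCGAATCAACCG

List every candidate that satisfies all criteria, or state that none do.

Primer 3 and Primer 4.

Primer 1 (23 nt, A=4 T=7 G=5 C=7): 3' end TAT has 0 G/C, need ≥2 ✗; GC 12/23 = 52.2% ✓ — fails.
Primer 2 (18 nt, A=5 T=5 G=4 C=4): 3' end CTT has 1 G/C, need ≥2 ✗; GC 8/18 = 44.4%, outside 46.9–60.2% ✗ — fails.
Primer 3 (19 nt, A=3 T=5 G=7 C=4): 3' end GGA has 2 G/C ✓; GC 11/19 = 57.9% ✓ — passes.
Primer 4 (20 nt, A=5 T=4 G=6 C=5): 3' end CTC has 2 G/C ✓; GC 11/20 = 55.0% ✓ — passes.
Primer 5 (20 nt, A=4 T=2 G=4 C=10): 3' end CCG has 3 G/C ✓; GC 14/20 = 70.0%, outside 46.9–60.2% ✗ — fails.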